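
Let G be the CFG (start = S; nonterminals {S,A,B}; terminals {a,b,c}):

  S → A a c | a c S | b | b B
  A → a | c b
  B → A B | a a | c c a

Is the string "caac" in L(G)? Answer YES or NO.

Convert to CNF:
  S -> A X4 | T1 B | T2 X5 | b
  A -> T0 T1 | a
  B -> A B | T0 X3 | T2 T2
  T0 -> c
  T1 -> b
  T2 -> a
  X3 -> T0 T2
  X4 -> T2 T0
  X5 -> T0 S

Fill CYK table bottom-up:
  [0..0]={T0}  "c"  orig:{}
  [1..1]={A,T2}  "a"  orig:{A}
  [2..2]={A,T2}  "a"  orig:{A}
  [3..3]={T0}  "c"  orig:{}
  [0..1]={X3}  "ca"  orig:{}
  [1..2]={B}  "aa"
  [2..3]={X4}  "ac"  orig:{}
  [0..2]=∅  "caa"
  [1..3]={S}  "aac"
  [0..3]={X5}  "caac"  orig:{}

S ∉ T[0,3] ⇒ NO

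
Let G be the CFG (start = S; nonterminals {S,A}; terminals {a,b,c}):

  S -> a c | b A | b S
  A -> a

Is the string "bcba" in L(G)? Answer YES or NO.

CNF form of G:
  S -> T0 T1 | T2 A | T2 S
  A -> a
  T0 -> a
  T1 -> c
  T2 -> b

CYK table (by increasing span):
  [0..0]={T2}  "b"  orig:{}
  [1..1]={T1}  "c"  orig:{}
  [2..2]={T2}  "b"  orig:{}
  [3..3]={A,T0}  "a"  orig:{A}
  [0..1]=∅  "bc"
  [1..2]=∅  "cb"
  [2..3]={S}  "ba"
  [0..2]=∅  "bcb"
  [1..3]=∅  "cba"
  [0..3]=∅  "bcba"

S ∉ T[0,3] ⇒ NO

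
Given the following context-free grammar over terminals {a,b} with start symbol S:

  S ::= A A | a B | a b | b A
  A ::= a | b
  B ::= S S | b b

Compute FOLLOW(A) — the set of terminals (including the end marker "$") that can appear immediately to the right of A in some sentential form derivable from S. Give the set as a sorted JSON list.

FIRST sets, iterate to fixpoint:
iter 1:
  A via A→a: +{a}
  A via A→b: +{b}
  B via B→b b: +{b}
  S via S→A A: +{a,b}
  FIRST[S]={a,b}  FIRST[A]={a,b}  FIRST[B]={b}
iter 2:
  B via B→S S: +{a}
  FIRST[S]={a,b}  FIRST[A]={a,b}  FIRST[B]={a,b}
iter 3: — fixpoint
  FIRST[S]={a,b}  FIRST[A]={a,b}  FIRST[B]={a,b}

FOLLOW iteration:
FOLLOW(S) := {$}
iter 1:
  B→S S: FOLLOW(S) ⊇ FIRST(S) = {a,b}; new: +{a,b}
  S→A A: FOLLOW(A) ⊇ FIRST(A) = {a,b}; new: +{a,b}
  S→A A: FOLLOW(A) ⊇ FOLLOW(S) ⊇ {$,a,b}; new: +{$}
  S→a B: FOLLOW(B) ⊇ FOLLOW(S) ⊇ {$,a,b}; new: +{$,a,b}
  S: {$,a,b}  A: {$,a,b}  B: {$,a,b}
iter 2: (no change)
  S: {$,a,b}  A: {$,a,b}  B: {$,a,b}

FOLLOW(A) = ["$", "a", "b"]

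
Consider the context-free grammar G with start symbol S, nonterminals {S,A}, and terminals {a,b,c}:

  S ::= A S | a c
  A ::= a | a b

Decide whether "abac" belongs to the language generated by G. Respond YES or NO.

Convert to CNF:
  S -> A S | T0 T2
  A -> T0 T1 | a
  T0 -> a
  T1 -> b
  T2 -> c

Fill CYK table bottom-up:
  [0..0]={A,T0}  "a"  orig:{A}
  [1..1]={T1}  "b"  orig:{}
  [2..2]={A,T0}  "a"  orig:{A}
  [3..3]={T2}  "c"  orig:{}
  [0..1]={A}  "ab"
  [1..2]=∅  "ba"
  [2..3]={S}  "ac"
  [0..2]=∅  "aba"
  [1..3]=∅  "bac"
  [0..3]={S}  "abac"

S ∈ T[0,3] ⇒ YES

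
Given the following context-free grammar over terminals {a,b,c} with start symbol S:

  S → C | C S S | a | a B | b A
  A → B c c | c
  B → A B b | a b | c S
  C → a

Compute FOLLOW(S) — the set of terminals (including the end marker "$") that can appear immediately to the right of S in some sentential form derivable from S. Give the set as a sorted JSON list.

FIRST iteration:
round 1:
  A via A→c: +{c}
  B via B→A B b: +{c}
  B via B→a b: +{a}
  C via C→a: +{a}
  S via S→C: +{a}
  S via S→b A: +{b}
  FIRST(S)={a,b}  FIRST(A)={c}  FIRST(B)={a,c}  FIRST(C)={a}
round 2:
  A via A→B c c: +{a}
  FIRST(S)={a,b}  FIRST(A)={a,c}  FIRST(B)={a,c}  FIRST(C)={a}
round 3: done
  FIRST(S)={a,b}  FIRST(A)={a,c}  FIRST(B)={a,c}  FIRST(C)={a}

Compute FOLLOW by fixpoint:
FOLLOW(S) := {$}
iter 1:
  A→B c c: FOLLOW(B) ⊇ FIRST(c) = {c}; new: +{c}
  B→A B b: FOLLOW(A) ⊇ FIRST(B) = {a,c}; new: +{a,c}
  B→A B b: FOLLOW(B) ⊇ FIRST(b) = {b}; new: +{b}
  B→c S: FOLLOW(S) ⊇ FOLLOW(B) ⊇ {b,c}; new: +{b,c}
  S→C: FOLLOW(C) ⊇ FOLLOW(S) ⊇ {$,b,c}; new: +{$,b,c}
  S→C S S: FOLLOW(C) ⊇ FIRST(S) = {a,b}; new: +{a}
  S→C S S: FOLLOW(S) ⊇ FIRST(S) = {a,b}; new: +{a}
  S→a B: FOLLOW(B) ⊇ FOLLOW(S) ⊇ {$,a,b,c}; new: +{$,a}
  S→b A: FOLLOW(A) ⊇ FOLLOW(S) ⊇ {$,a,b,c}; new: +{$,b}
  FOLLOW[S]={$,a,b,c}  FOLLOW[A]={$,a,b,c}  FOLLOW[B]={$,a,b,c}  FOLLOW[C]={$,a,b,c}
iter 2: (no change)
  FOLLOW[S]={$,a,b,c}  FOLLOW[A]={$,a,b,c}  FOLLOW[B]={$,a,b,c}  FOLLOW[C]={$,a,b,c}

FOLLOW(S) = ["$", "a", "b", "c"]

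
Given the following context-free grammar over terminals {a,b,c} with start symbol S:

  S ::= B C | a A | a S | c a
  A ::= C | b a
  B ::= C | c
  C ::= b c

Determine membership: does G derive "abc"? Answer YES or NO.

Convert to CNF:
  S -> B C | T1 A | T1 S | T2 T1
  A -> T0 T1 | T0 T2
  B -> T0 T2 | c
  C -> T0 T2
  T0 -> b
  T1 -> a
  T2 -> c

Fill CYK table bottom-up:
  [0..0]={T1}  "a"  orig:{}
  [1..1]={T0}  "b"  orig:{}
  [2..2]={B,T2}  "c"  orig:{B}
  [0..1]=∅  "ab"
  [1..2]={A,B,C}  "bc"
  [0..2]={S}  "abc"

S ∈ T[0,2] ⇒ YES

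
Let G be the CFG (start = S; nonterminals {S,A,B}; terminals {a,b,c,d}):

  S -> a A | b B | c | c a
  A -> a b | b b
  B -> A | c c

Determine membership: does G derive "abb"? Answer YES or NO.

CNF form of G:
  S -> T0 A | T1 B | T2 T0 | c
  A -> T0 T1 | T1 T1
  B -> T0 T1 | T1 T1 | T2 T2
  T0 -> a
  T1 -> b
  T2 -> c

CYK table (by increasing span):
  T[0,0] 'a' = {T0}  orig:{}
  T[1,1] 'b' = {T1}  orig:{}
  T[2,2] 'b' = {T1}  orig:{}
  T[0,1] 'ab' = {A,B}
  T[1,2] 'bb' = {A,B}
  T[0,2] 'abb' = {S}

S ∈ T[0,2] ⇒ YES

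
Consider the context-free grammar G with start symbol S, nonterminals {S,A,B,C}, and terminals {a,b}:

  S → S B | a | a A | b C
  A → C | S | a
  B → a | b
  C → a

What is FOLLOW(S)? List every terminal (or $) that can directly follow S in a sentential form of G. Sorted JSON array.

Compute FIRST by fixpoint:
round 1:
  A via A→a: +{a}
  B via B→a: +{a}
  B via B→b: +{b}
  C via C→a: +{a}
  S via S→a: +{a}
  S via S→b C: +{b}
  FIRST[S]={a,b}  FIRST[A]={a}  FIRST[B]={a,b}  FIRST[C]={a}
round 2:
  A via A→S: +{b}
  FIRST[S]={a,b}  FIRST[A]={a,b}  FIRST[B]={a,b}  FIRST[C]={a}
round 3: (no change)
  FIRST[S]={a,b}  FIRST[A]={a,b}  FIRST[B]={a,b}  FIRST[C]={a}

FOLLOW iteration:
seed FOLLOW(S) with $
pass 1:
  S→S B: FOLLOW(S) ⊇ FIRST(B) = {a,b}; new: +{a,b}
  S→S B: FOLLOW(B) ⊇ FOLLOW(S) ⊇ {$,a,b}; new: +{$,a,b}
  S→a A: FOLLOW(A) ⊇ FOLLOW(S) ⊇ {$,a,b}; new: +{$,a,b}
  S→b C: FOLLOW(C) ⊇ FOLLOW(S) ⊇ {$,a,b}; new: +{$,a,b}
  FOLLOW[S]={$,a,b}  FOLLOW[A]={$,a,b}  FOLLOW[B]={$,a,b}  FOLLOW[C]={$,a,b}
pass 2: (stable)
  FOLLOW[S]={$,a,b}  FOLLOW[A]={$,a,b}  FOLLOW[B]={$,a,b}  FOLLOW[C]={$,a,b}

FOLLOW(S) = ["$", "a", "b"]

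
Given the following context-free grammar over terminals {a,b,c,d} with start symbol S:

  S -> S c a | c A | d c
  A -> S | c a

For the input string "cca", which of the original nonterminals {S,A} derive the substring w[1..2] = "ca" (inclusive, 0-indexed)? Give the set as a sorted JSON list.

Convert to CNF:
  S -> S X4 | T0 A | T2 T0
  A -> S X3 | T0 A | T0 T1 | T2 T0
  T0 -> c
  T1 -> a
  T2 -> d
  X3 -> T0 T1
  X4 -> T0 T1

CYK fill (cells [i..j] with 1 ≤ i ≤ j ≤ 2 only):
  T[1,1] 'c' = {T0}  orig:{}
  T[2,2] 'a' = {T1}  orig:{}
  T[1,2] 'ca' = {A,X3,X4}  orig:{A}

Original NTs in T[1,2] deriving "ca": ["A"]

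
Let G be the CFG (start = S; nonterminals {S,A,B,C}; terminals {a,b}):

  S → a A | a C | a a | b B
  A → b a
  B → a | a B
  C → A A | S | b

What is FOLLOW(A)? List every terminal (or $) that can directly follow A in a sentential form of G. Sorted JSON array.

FIRST iteration:
[1]
  A via A→b a: +{b}
  B via B→a: +{a}
  C via C→A A: +{b}
  S via S→a A: +{a}
  S via S→b B: +{b}
  FIRST[S]={a,b}  FIRST[A]={b}  FIRST[B]={a}  FIRST[C]={b}
[2]
  C via C→S: +{a}
  FIRST[S]={a,b}  FIRST[A]={b}  FIRST[B]={a}  FIRST[C]={a,b}
[3] (no change)
  FIRST[S]={a,b}  FIRST[A]={b}  FIRST[B]={a}  FIRST[C]={a,b}

FOLLOW iteration:
initialize: $ ∈ FOLLOW(S)
round 1:
  C→A A: FOLLOW(A) ⊇ FIRST(A) = {b}; new: +{b}
  S→a A: FOLLOW(A) ⊇ FOLLOW(S) ⊇ {$}; new: +{$}
  S→a C: FOLLOW(C) ⊇ FOLLOW(S) ⊇ {$}; new: +{$}
  S→b B: FOLLOW(B) ⊇ FOLLOW(S) ⊇ {$}; new: +{$}
  S: {$}  A: {$,b}  B: {$}  C: {$}
round 2: (no change)
  S: {$}  A: {$,b}  B: {$}  C: {$}

FOLLOW(A) = ["$", "b"]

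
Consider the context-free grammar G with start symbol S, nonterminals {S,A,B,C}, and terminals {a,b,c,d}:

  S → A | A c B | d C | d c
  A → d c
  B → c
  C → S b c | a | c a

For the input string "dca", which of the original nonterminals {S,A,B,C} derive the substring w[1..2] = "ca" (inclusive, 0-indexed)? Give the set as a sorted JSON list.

CNF form of G:
  S -> A X5 | T0 C | T0 T1
  A -> T0 T1
  B -> c
  C -> S X4 | T1 T3 | a
  T0 -> d
  T1 -> c
  T2 -> b
  T3 -> a
  X4 -> T2 T1
  X5 -> T1 B

CYK fill, restricted to cells inside w[1..2]:
  cell(1,1) c: {B,T1}  orig:{B}
  cell(2,2) a: {C,T3}  orig:{C}
  cell(1,2) ca: {C}

Original NTs in T[1,2] deriving "ca": ["C"]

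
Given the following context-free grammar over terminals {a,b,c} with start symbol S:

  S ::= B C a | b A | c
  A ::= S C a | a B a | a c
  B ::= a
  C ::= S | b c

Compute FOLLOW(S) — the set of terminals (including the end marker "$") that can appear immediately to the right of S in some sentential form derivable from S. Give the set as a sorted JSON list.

Compute FIRST by fixpoint:
round 1:
  A via A→a B a: +{a}
  B via B→a: +{a}
  C via C→b c: +{b}
  S via S→B C a: +{a}
  S via S→b A: +{b}
  S via S→c: +{c}
  FIRST(S)={a,b,c}  FIRST(A)={a}  FIRST(B)={a}  FIRST(C)={b}
round 2:
  A via A→S C a: +{b,c}
  C via C→S: +{a,c}
  FIRST(S)={a,b,c}  FIRST(A)={a,b,c}  FIRST(B)={a}  FIRST(C)={a,b,c}
round 3: — fixpoint
  FIRST(S)={a,b,c}  FIRST(A)={a,b,c}  FIRST(B)={a}  FIRST(C)={a,b,c}

Compute FOLLOW by fixpoint:
FOLLOW(S) := {$}
iter 1:
  A→S C a: FOLLOW(S) ⊇ FIRST(C) = {a,b,c}; new: +{a,b,c}
  A→S C a: FOLLOW(C) ⊇ FIRST(a) = {a}; new: +{a}
  A→a B a: FOLLOW(B) ⊇ FIRST(a) = {a}; new: +{a}
  S→B C a: FOLLOW(B) ⊇ FIRST(C) = {a,b,c}; new: +{b,c}
  S→b A: FOLLOW(A) ⊇ FOLLOW(S) ⊇ {$,a,b,c}; new: +{$,a,b,c}
  FOLLOW(S)={$,a,b,c}  FOLLOW(A)={$,a,b,c}  FOLLOW(B)={a,b,c}  FOLLOW(C)={a}
iter 2: (no change)
  FOLLOW(S)={$,a,b,c}  FOLLOW(A)={$,a,b,c}  FOLLOW(B)={a,b,c}  FOLLOW(C)={a}

FOLLOW(S) = ["$", "a", "b", "c"]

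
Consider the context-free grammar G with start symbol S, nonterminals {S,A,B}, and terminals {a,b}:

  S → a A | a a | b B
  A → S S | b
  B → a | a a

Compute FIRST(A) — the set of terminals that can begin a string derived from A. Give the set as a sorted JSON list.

Compute FIRST by fixpoint:
pass 1:
  A via A→b: +{b}
  B via B→a: +{a}
  S via S→a A: +{a}
  S via S→b B: +{b}
  FIRST(S)={a,b}  FIRST(A)={b}  FIRST(B)={a}
pass 2:
  A via A→S S: +{a}
  FIRST(S)={a,b}  FIRST(A)={a,b}  FIRST(B)={a}
pass 3: done
  FIRST(S)={a,b}  FIRST(A)={a,b}  FIRST(B)={a}

FIRST(A) = ["a", "b"]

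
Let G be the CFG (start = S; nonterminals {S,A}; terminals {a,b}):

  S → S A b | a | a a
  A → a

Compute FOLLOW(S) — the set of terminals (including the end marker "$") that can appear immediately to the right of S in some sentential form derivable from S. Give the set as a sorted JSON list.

FIRST iteration:
round 1:
  A via A→a: +{a}
  S via S→a: +{a}
  S: {a}  A: {a}
round 2: (no change)
  S: {a}  A: {a}

Compute FOLLOW by fixpoint:
seed FOLLOW(S) with $
round 1:
  S→S A b: FOLLOW(S) ⊇ FIRST(A) = {a}; new: +{a}
  S→S A b: FOLLOW(A) ⊇ FIRST(b) = {b}; new: +{b}
  FOLLOW[S]={$,a}  FOLLOW[A]={b}
round 2: (stable)
  FOLLOW[S]={$,a}  FOLLOW[A]={b}

FOLLOW(S) = ["$", "a"]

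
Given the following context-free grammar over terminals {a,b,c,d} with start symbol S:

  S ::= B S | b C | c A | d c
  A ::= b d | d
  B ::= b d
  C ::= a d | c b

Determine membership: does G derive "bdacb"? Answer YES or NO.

Convert to CNF:
  S -> B S | T0 C | T1 T3 | T3 A
  A -> T0 T1 | d
  B -> T0 T1
  C -> T2 T1 | T3 T0
  T0 -> b
  T1 -> d
  T2 -> a
  T3 -> c

Fill CYK table bottom-up:
  [0..0]={T0}  "b"  orig:{}
  [1..1]={A,T1}  "d"  orig:{A}
  [2..2]={T2}  "a"  orig:{}
  [3..3]={T3}  "c"  orig:{}
  [4..4]={T0}  "b"  orig:{}
  [0..1]={A,B}  "bd"
  [1..2]=∅  "da"
  [2..3]=∅  "ac"
  [3..4]={C}  "cb"
  [0..2]=∅  "bda"
  [1..3]=∅  "dac"
  [2..4]=∅  "acb"
  [0..3]=∅  "bdac"
  [1..4]=∅  "dacb"
  [0..4]=∅  "bdacb"

S ∉ T[0,4] ⇒ NO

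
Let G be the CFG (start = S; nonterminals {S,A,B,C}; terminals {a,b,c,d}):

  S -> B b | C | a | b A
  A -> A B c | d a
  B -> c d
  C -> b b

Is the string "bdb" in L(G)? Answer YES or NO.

Convert to CNF:
  S -> B T3 | T3 A | T3 T3 | a
  A -> A X4 | T1 T2
  B -> T0 T1
  C -> T3 T3
  T0 -> c
  T1 -> d
  T2 -> a
  T3 -> b
  X4 -> B T0

CYK table (by increasing span):
  cell(0,0) b: {T3}  orig:{}
  cell(1,1) d: {T1}  orig:{}
  cell(2,2) b: {T3}  orig:{}
  cell(0,1) bd: ∅
  cell(1,2) db: ∅
  cell(0,2) bdb: ∅

S ∉ T[0,2] ⇒ NO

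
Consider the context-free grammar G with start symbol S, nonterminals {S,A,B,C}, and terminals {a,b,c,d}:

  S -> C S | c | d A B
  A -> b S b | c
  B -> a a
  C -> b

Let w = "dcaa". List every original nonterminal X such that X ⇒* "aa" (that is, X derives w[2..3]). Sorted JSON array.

Convert to CNF:
  S -> C S | T2 X4 | c
  A -> T0 X3 | c
  B -> T1 T1
  C -> b
  T0 -> b
  T1 -> a
  T2 -> d
  X3 -> S T0
  X4 -> A B

CYK fill (cells [i..j] with 2 ≤ i ≤ j ≤ 3 only):
  cell(2,2) a: {T1}  orig:{}
  cell(3,3) a: {T1}  orig:{}
  cell(2,3) aa: {B}

Original NTs in T[2,3] deriving "aa": ["B"]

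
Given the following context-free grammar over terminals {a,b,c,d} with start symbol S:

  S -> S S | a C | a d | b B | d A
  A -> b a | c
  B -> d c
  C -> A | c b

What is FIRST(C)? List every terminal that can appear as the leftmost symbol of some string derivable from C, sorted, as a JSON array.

FIRST iteration:
round 1:
  A via A→b a: +{b}
  A via A→c: +{c}
  B via B→d c: +{d}
  C via C→A: +{b,c}
  S via S→a C: +{a}
  S via S→b B: +{b}
  S via S→d A: +{d}
  FIRST(S)={a,b,d}  FIRST(A)={b,c}  FIRST(B)={d}  FIRST(C)={b,c}
round 2: (stable)
  FIRST(S)={a,b,d}  FIRST(A)={b,c}  FIRST(B)={d}  FIRST(C)={b,c}

FIRST(C) = ["b", "c"]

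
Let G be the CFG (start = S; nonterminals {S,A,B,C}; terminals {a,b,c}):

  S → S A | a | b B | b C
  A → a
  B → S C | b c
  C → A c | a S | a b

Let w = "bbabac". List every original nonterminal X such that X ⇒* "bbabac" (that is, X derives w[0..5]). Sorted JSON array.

Convert to CNF:
  S -> S A | T0 B | T0 C | a
  A -> a
  B -> S C | T0 T1
  C -> A T1 | T2 S | T2 T0
  T0 -> b
  T1 -> c
  T2 -> a

Fill CYK table bottom-up — only the sub-triangle for w[0..5]:
  T[0,0] 'b' = {T0}  orig:{}
  T[1,1] 'b' = {T0}  orig:{}
  T[2,2] 'a' = {A,S,T2}  orig:{A,S}
  T[3,3] 'b' = {T0}  orig:{}
  T[4,4] 'a' = {A,S,T2}  orig:{A,S}
  T[5,5] 'c' = {T1}  orig:{}
  T[0,1] 'bb' = ∅
  T[1,2] 'ba' = ∅
  T[2,3] 'ab' = {C}
  T[3,4] 'ba' = ∅
  T[4,5] 'ac' = {C}
  T[0,2] 'bba' = ∅
  T[1,3] 'bab' = {S}
  T[2,4] 'aba' = ∅
  T[3,5] 'bac' = {S}
  T[0,3] 'bbab' = ∅
  T[1,4] 'baba' = {S}
  T[2,5] 'abac' = {C}
  T[0,4] 'bbaba' = ∅
  T[1,5] 'babac' = {B,S}
  T[0,5] 'bbabac' = {S}

Original NTs in T[0,5] deriving "bbabac": ["S"]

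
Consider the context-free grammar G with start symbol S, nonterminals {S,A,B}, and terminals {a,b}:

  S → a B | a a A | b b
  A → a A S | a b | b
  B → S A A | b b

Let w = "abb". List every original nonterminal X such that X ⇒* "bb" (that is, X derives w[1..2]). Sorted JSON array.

CNF form of G:
  S -> T0 B | T0 X4 | T1 T1
  A -> T0 T1 | T0 X2 | b
  B -> S X3 | T1 T1
  T0 -> a
  T1 -> b
  X2 -> A S
  X3 -> A A
  X4 -> T0 A

CYK fill (cells [i..j] with 1 ≤ i ≤ j ≤ 2 only):
  [1..1]={A,T1}  "b"  orig:{A}
  [2..2]={A,T1}  "b"  orig:{A}
  [1..2]={B,S,X3}  "bb"  orig:{B,S}

Original NTs in T[1,2] deriving "bb": ["B", "S"]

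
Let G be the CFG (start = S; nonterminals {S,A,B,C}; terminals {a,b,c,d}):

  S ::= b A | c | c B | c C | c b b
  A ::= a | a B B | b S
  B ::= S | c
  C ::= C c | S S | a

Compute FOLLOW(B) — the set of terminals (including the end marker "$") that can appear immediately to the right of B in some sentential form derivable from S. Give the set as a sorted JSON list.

FIRST sets, iterate to fixpoint:
iter 1:
  A via A→a: +{a}
  A via A→b S: +{b}
  B via B→c: +{c}
  C via C→a: +{a}
  S via S→b A: +{b}
  S via S→c: +{c}
  FIRST(S)={b,c}  FIRST(A)={a,b}  FIRST(B)={c}  FIRST(C)={a}
iter 2:
  B via B→S: +{b}
  C via C→S S: +{b,c}
  FIRST(S)={b,c}  FIRST(A)={a,b}  FIRST(B)={b,c}  FIRST(C)={a,b,c}
iter 3: — fixpoint
  FIRST(S)={b,c}  FIRST(A)={a,b}  FIRST(B)={b,c}  FIRST(C)={a,b,c}

Compute FOLLOW by fixpoint:
initialize: $ ∈ FOLLOW(S)
iter 1:
  A→a B B: FOLLOW(B) ⊇ FIRST(B) = {b,c}; new: +{b,c}
  B→S: FOLLOW(S) ⊇ FOLLOW(B) ⊇ {b,c}; new: +{b,c}
  C→C c: FOLLOW(C) ⊇ FIRST(c) = {c}; new: +{c}
  S→b A: FOLLOW(A) ⊇ FOLLOW(S) ⊇ {$,b,c}; new: +{$,b,c}
  S→c B: FOLLOW(B) ⊇ FOLLOW(S) ⊇ {$,b,c}; new: +{$}
  S→c C: FOLLOW(C) ⊇ FOLLOW(S) ⊇ {$,b,c}; new: +{$,b}
  FOLLOW[S]={$,b,c}  FOLLOW[A]={$,b,c}  FOLLOW[B]={$,b,c}  FOLLOW[C]={$,b,c}
iter 2: — fixpoint
  FOLLOW[S]={$,b,c}  FOLLOW[A]={$,b,c}  FOLLOW[B]={$,b,c}  FOLLOW[C]={$,b,c}

FOLLOW(B) = ["$", "b", "c"]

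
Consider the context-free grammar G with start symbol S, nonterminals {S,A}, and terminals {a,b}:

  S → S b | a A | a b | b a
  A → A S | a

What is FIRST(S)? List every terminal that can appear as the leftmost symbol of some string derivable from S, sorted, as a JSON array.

Compute FIRST by fixpoint:
[1]
  A via A→a: +{a}
  S via S→a A: +{a}
  S via S→b a: +{b}
  FIRST[S]={a,b}  FIRST[A]={a}
[2] done
  FIRST[S]={a,b}  FIRST[A]={a}

FIRST(S) = ["a", "b"]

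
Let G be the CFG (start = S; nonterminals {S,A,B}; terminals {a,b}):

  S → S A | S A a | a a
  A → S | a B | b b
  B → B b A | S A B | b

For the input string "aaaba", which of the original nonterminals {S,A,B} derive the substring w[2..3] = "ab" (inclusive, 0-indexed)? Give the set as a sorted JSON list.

CNF form of G:
  S -> S A | S X5 | T0 T0
  A -> S A | S X2 | T0 B | T0 T0 | T1 T1
  B -> B X3 | S X4 | b
  T0 -> a
  T1 -> b
  X2 -> A T0
  X3 -> T1 A
  X4 -> A B
  X5 -> A T0

CYK fill (cells [i..j] with 2 ≤ i ≤ j ≤ 3 only):
  T[2,2] 'a' = {T0}  orig:{}
  T[3,3] 'b' = {B,T1}  orig:{B}
  T[2,3] 'ab' = {A}

Original NTs in T[2,3] deriving "ab": ["A"]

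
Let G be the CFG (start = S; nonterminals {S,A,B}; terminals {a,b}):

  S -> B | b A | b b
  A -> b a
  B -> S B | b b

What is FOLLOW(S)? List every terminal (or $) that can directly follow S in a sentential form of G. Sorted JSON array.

Compute FIRST by fixpoint:
iter 1:
  A via A→b a: +{b}
  B via B→b b: +{b}
  S via S→B: +{b}
  FIRST(S)={b}  FIRST(A)={b}  FIRST(B)={b}
iter 2: (stable)
  FIRST(S)={b}  FIRST(A)={b}  FIRST(B)={b}

Compute FOLLOW by fixpoint:
FOLLOW(S) := {$}
round 1:
  B→S B: FOLLOW(S) ⊇ FIRST(B) = {b}; new: +{b}
  S→B: FOLLOW(B) ⊇ FOLLOW(S) ⊇ {$,b}; new: +{$,b}
  S→b A: FOLLOW(A) ⊇ FOLLOW(S) ⊇ {$,b}; new: +{$,b}
  S: {$,b}  A: {$,b}  B: {$,b}
round 2: (stable)
  S: {$,b}  A: {$,b}  B: {$,b}

FOLLOW(S) = ["$", "b"]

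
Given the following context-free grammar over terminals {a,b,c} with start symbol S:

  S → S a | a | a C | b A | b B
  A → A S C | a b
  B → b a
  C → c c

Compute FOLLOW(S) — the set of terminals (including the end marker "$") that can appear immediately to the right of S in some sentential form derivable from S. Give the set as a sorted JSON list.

FIRST iteration:
pass 1:
  A via A→a b: +{a}
  B via B→b a: +{b}
  C via C→c c: +{c}
  S via S→a: +{a}
  S via S→b A: +{b}
  S: {a,b}  A: {a}  B: {b}  C: {c}
pass 2: (stable)
  S: {a,b}  A: {a}  B: {b}  C: {c}

FOLLOW iteration:
initialize: $ ∈ FOLLOW(S)
[1]
  A→A S C: FOLLOW(A) ⊇ FIRST(S) = {a,b}; new: +{a,b}
  A→A S C: FOLLOW(S) ⊇ FIRST(C) = {c}; new: +{c}
  A→A S C: FOLLOW(C) ⊇ FOLLOW(A) ⊇ {a,b}; new: +{a,b}
  S→S a: FOLLOW(S) ⊇ FIRST(a) = {a}; new: +{a}
  S→a C: FOLLOW(C) ⊇ FOLLOW(S) ⊇ {$,a,c}; new: +{$,c}
  S→b A: FOLLOW(A) ⊇ FOLLOW(S) ⊇ {$,a,c}; new: +{$,c}
  S→b B: FOLLOW(B) ⊇ FOLLOW(S) ⊇ {$,a,c}; new: +{$,a,c}
  FOLLOW(S)={$,a,c}  FOLLOW(A)={$,a,b,c}  FOLLOW(B)={$,a,c}  FOLLOW(C)={$,a,b,c}
[2] (stable)
  FOLLOW(S)={$,a,c}  FOLLOW(A)={$,a,b,c}  FOLLOW(B)={$,a,c}  FOLLOW(C)={$,a,b,c}

FOLLOW(S) = ["$", "a", "c"]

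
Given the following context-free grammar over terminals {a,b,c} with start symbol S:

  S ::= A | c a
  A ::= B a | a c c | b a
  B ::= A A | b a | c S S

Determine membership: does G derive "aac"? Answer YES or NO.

Convert to CNF:
  S -> B T0 | T0 X5 | T1 T0 | T2 T0
  A -> B T0 | T0 X3 | T2 T0
  B -> A A | T1 X4 | T2 T0
  T0 -> a
  T1 -> c
  T2 -> b
  X3 -> T1 T1
  X4 -> S S
  X5 -> T1 T1

CYK fill:
  [0..0]={T0}  "a"  orig:{}
  [1..1]={T0}  "a"  orig:{}
  [2..2]={T1}  "c"  orig:{}
  [0..1]=∅  "aa"
  [1..2]=∅  "ac"
  [0..2]=∅  "aac"

S ∉ T[0,2] ⇒ NO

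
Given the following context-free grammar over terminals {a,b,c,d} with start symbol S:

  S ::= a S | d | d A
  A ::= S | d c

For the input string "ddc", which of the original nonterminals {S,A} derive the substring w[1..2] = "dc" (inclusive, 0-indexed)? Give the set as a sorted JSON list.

CNF form of G:
  S -> T0 S | T1 A | d
  A -> T0 S | T1 A | T1 T2 | d
  T0 -> a
  T1 -> d
  T2 -> c

CYK fill, restricted to cells inside w[1..2]:
  cell(1,1) d: {A,S,T1}  orig:{A,S}
  cell(2,2) c: {T2}  orig:{}
  cell(1,2) dc: {A}

Original NTs in T[1,2] deriving "dc": ["A"]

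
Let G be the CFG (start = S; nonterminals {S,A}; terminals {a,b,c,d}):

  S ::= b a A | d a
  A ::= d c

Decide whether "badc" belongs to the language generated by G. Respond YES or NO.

Convert to CNF:
  S -> T0 T3 | T2 X4
  A -> T0 T1
  T0 -> d
  T1 -> c
  T2 -> b
  T3 -> a
  X4 -> T3 A

CYK fill:
  T[0,0] 'b' = {T2}  orig:{}
  T[1,1] 'a' = {T3}  orig:{}
  T[2,2] 'd' = {T0}  orig:{}
  T[3,3] 'c' = {T1}  orig:{}
  T[0,1] 'ba' = ∅
  T[1,2] 'ad' = ∅
  T[2,3] 'dc' = {A}
  T[0,2] 'bad' = ∅
  T[1,3] 'adc' = {X4}  orig:{}
  T[0,3] 'badc' = {S}

S ∈ T[0,3] ⇒ YES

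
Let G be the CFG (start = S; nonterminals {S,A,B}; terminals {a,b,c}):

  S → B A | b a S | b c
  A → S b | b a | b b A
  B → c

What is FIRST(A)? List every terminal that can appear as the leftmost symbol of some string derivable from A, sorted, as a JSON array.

Compute FIRST by fixpoint:
[1]
  A via A→b a: +{b}
  B via B→c: +{c}
  S via S→B A: +{c}
  S via S→b a S: +{b}
  FIRST[S]={b,c}  FIRST[A]={b}  FIRST[B]={c}
[2]
  A via A→S b: +{c}
  FIRST[S]={b,c}  FIRST[A]={b,c}  FIRST[B]={c}
[3] done
  FIRST[S]={b,c}  FIRST[A]={b,c}  FIRST[B]={c}

FIRST(A) = ["b", "c"]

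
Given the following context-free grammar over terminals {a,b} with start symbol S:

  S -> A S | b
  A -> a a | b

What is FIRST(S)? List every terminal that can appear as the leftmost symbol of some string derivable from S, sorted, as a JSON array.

Compute FIRST by fixpoint:
round 1:
  A via A→a a: +{a}
  A via A→b: +{b}
  S via S→A S: +{a,b}
  FIRST[S]={a,b}  FIRST[A]={a,b}
round 2: (no change)
  FIRST[S]={a,b}  FIRST[A]={a,b}

FIRST(S) = ["a", "b"]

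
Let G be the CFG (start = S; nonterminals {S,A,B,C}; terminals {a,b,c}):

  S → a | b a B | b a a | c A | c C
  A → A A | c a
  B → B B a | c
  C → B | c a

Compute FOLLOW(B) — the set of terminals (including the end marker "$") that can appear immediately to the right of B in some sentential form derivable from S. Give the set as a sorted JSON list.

FIRST iteration:
iter 1:
  A via A→c a: +{c}
  B via B→c: +{c}
  C via C→B: +{c}
  S via S→a: +{a}
  S via S→b a B: +{b}
  S via S→c A: +{c}
  FIRST(S)={a,b,c}  FIRST(A)={c}  FIRST(B)={c}  FIRST(C)={c}
iter 2: done
  FIRST(S)={a,b,c}  FIRST(A)={c}  FIRST(B)={c}  FIRST(C)={c}

FOLLOW sets:
initialize: $ ∈ FOLLOW(S)
[1]
  A→A A: FOLLOW(A) ⊇ FIRST(A) = {c}; new: +{c}
  B→B B a: FOLLOW(B) ⊇ FIRST(B) = {c}; new: +{c}
  B→B B a: FOLLOW(B) ⊇ FIRST(a) = {a}; new: +{a}
  S→b a B: FOLLOW(B) ⊇ FOLLOW(S) ⊇ {$}; new: +{$}
  S→c A: FOLLOW(A) ⊇ FOLLOW(S) ⊇ {$}; new: +{$}
  S→c C: FOLLOW(C) ⊇ FOLLOW(S) ⊇ {$}; new: +{$}
  FOLLOW[S]={$}  FOLLOW[A]={$,c}  FOLLOW[B]={$,a,c}  FOLLOW[C]={$}
[2] (stable)
  FOLLOW[S]={$}  FOLLOW[A]={$,c}  FOLLOW[B]={$,a,c}  FOLLOW[C]={$}

FOLLOW(B) = ["$", "a", "c"]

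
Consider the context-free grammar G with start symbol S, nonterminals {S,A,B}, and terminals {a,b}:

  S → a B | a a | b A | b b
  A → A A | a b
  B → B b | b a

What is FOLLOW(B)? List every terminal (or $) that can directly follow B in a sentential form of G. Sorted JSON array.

FIRST iteration:
iter 1:
  A via A→a b: +{a}
  B via B→b a: +{b}
  S via S→a B: +{a}
  S via S→b A: +{b}
  FIRST(S)={a,b}  FIRST(A)={a}  FIRST(B)={b}
iter 2: — fixpoint
  FIRST(S)={a,b}  FIRST(A)={a}  FIRST(B)={b}

FOLLOW sets:
FOLLOW(S) := {$}
iter 1:
  A→A A: FOLLOW(A) ⊇ FIRST(A) = {a}; new: +{a}
  B→B b: FOLLOW(B) ⊇ FIRST(b) = {b}; new: +{b}
  S→a B: FOLLOW(B) ⊇ FOLLOW(S) ⊇ {$}; new: +{$}
  S→b A: FOLLOW(A) ⊇ FOLLOW(S) ⊇ {$}; new: +{$}
  FOLLOW[S]={$}  FOLLOW[A]={$,a}  FOLLOW[B]={$,b}
iter 2: — fixpoint
  FOLLOW[S]={$}  FOLLOW[A]={$,a}  FOLLOW[B]={$,b}

FOLLOW(B) = ["$", "b"]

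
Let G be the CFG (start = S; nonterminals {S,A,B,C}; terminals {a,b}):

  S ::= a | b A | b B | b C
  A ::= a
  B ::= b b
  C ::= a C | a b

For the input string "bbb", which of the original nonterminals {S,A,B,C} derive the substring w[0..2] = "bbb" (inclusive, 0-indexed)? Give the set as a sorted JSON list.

Convert to CNF:
  S -> T0 A | T0 B | T0 C | a
  A -> a
  B -> T0 T0
  C -> T1 C | T1 T0
  T0 -> b
  T1 -> a

CYK fill — only the sub-triangle for w[0..2]:
  T[0,0] 'b' = {T0}  orig:{}
  T[1,1] 'b' = {T0}  orig:{}
  T[2,2] 'b' = {T0}  orig:{}
  T[0,1] 'bb' = {B}
  T[1,2] 'bb' = {B}
  T[0,2] 'bbb' = {S}

Original NTs in T[0,2] deriving "bbb": ["S"]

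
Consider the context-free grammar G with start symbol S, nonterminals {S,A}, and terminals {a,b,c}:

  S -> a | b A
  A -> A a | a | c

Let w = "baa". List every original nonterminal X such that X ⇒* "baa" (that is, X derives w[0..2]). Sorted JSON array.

Convert to CNF:
  S -> T1 A | a
  A -> A T0 | a | c
  T0 -> a
  T1 -> b

CYK table (by increasing span) — only the sub-triangle for w[0..2]:
  cell(0,0) b: {T1}  orig:{}
  cell(1,1) a: {A,S,T0}  orig:{A,S}
  cell(2,2) a: {A,S,T0}  orig:{A,S}
  cell(0,1) ba: {S}
  cell(1,2) aa: {A}
  cell(0,2) baa: {S}

Original NTs in T[0,2] deriving "baa": ["S"]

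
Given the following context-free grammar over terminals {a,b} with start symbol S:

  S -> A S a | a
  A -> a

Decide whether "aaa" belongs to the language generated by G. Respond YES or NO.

CNF form of G:
  S -> A X1 | a
  A -> a
  T0 -> a
  X1 -> S T0

CYK fill:
  T[0,0] 'a' = {A,S,T0}  orig:{A,S}
  T[1,1] 'a' = {A,S,T0}  orig:{A,S}
  T[2,2] 'a' = {A,S,T0}  orig:{A,S}
  T[0,1] 'aa' = {X1}  orig:{}
  T[1,2] 'aa' = {X1}  orig:{}
  T[0,2] 'aaa' = {S}

S ∈ T[0,2] ⇒ YES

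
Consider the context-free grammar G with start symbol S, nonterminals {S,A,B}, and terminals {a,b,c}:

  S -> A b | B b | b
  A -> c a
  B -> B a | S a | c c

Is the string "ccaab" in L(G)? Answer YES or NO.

CNF form of G:
  S -> A T2 | B T2 | b
  A -> T0 T1
  B -> B T1 | S T1 | T0 T0
  T0 -> c
  T1 -> a
  T2 -> b

Fill CYK table bottom-up:
  [0..0]={T0}  "c"  orig:{}
  [1..1]={T0}  "c"  orig:{}
  [2..2]={T1}  "a"  orig:{}
  [3..3]={T1}  "a"  orig:{}
  [4..4]={S,T2}  "b"  orig:{S}
  [0..1]={B}  "cc"
  [1..2]={A}  "ca"
  [2..3]=∅  "aa"
  [3..4]=∅  "ab"
  [0..2]={B}  "cca"
  [1..3]=∅  "caa"
  [2..4]=∅  "aab"
  [0..3]={B}  "ccaa"
  [1..4]=∅  "caab"
  [0..4]={S}  "ccaab"

S ∈ T[0,4] ⇒ YES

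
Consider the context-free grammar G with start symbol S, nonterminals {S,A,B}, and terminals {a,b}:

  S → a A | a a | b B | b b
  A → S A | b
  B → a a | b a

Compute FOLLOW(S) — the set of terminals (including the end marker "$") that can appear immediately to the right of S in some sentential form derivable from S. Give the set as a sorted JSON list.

FIRST sets, iterate to fixpoint:
pass 1:
  A via A→b: +{b}
  B via B→a a: +{a}
  B via B→b a: +{b}
  S via S→a A: +{a}
  S via S→b B: +{b}
  FIRST(S)={a,b}  FIRST(A)={b}  FIRST(B)={a,b}
pass 2:
  A via A→S A: +{a}
  FIRST(S)={a,b}  FIRST(A)={a,b}  FIRST(B)={a,b}
pass 3: (stable)
  FIRST(S)={a,b}  FIRST(A)={a,b}  FIRST(B)={a,b}

FOLLOW sets:
initialize: $ ∈ FOLLOW(S)
iter 1:
  A→S A: FOLLOW(S) ⊇ FIRST(A) = {a,b}; new: +{a,b}
  S→a A: FOLLOW(A) ⊇ FOLLOW(S) ⊇ {$,a,b}; new: +{$,a,b}
  S→b B: FOLLOW(B) ⊇ FOLLOW(S) ⊇ {$,a,b}; new: +{$,a,b}
  FOLLOW(S)={$,a,b}  FOLLOW(A)={$,a,b}  FOLLOW(B)={$,a,b}
iter 2: — fixpoint
  FOLLOW(S)={$,a,b}  FOLLOW(A)={$,a,b}  FOLLOW(B)={$,a,b}

FOLLOW(S) = ["$", "a", "b"]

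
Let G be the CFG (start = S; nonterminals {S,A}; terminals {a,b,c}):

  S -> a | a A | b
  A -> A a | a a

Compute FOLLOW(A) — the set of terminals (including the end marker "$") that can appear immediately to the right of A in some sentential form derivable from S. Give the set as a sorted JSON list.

FIRST iteration:
[1]
  A via A→a a: +{a}
  S via S→a: +{a}
  S via S→b: +{b}
  S: {a,b}  A: {a}
[2] — fixpoint
  S: {a,b}  A: {a}

Compute FOLLOW by fixpoint:
initialize: $ ∈ FOLLOW(S)
pass 1:
  A→A a: FOLLOW(A) ⊇ FIRST(a) = {a}; new: +{a}
  S→a A: FOLLOW(A) ⊇ FOLLOW(S) ⊇ {$}; new: +{$}
  FOLLOW(S)={$}  FOLLOW(A)={$,a}
pass 2: (no change)
  FOLLOW(S)={$}  FOLLOW(A)={$,a}

FOLLOW(A) = ["$", "a"]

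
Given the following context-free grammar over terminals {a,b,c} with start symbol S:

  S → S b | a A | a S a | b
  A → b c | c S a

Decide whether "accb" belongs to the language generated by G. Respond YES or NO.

Convert to CNF:
  S -> S T0 | T2 A | T2 X4 | b
  A -> T0 T1 | T1 X3
  T0 -> b
  T1 -> c
  T2 -> a
  X3 -> S T2
  X4 -> S T2

Fill CYK table bottom-up:
  T[0,0] 'a' = {T2}  orig:{}
  T[1,1] 'c' = {T1}  orig:{}
  T[2,2] 'c' = {T1}  orig:{}
  T[3,3] 'b' = {S,T0}  orig:{S}
  T[0,1] 'ac' = ∅
  T[1,2] 'cc' = ∅
  T[2,3] 'cb' = ∅
  T[0,2] 'acc' = ∅
  T[1,3] 'ccb' = ∅
  T[0,3] 'accb' = ∅

S ∉ T[0,3] ⇒ NO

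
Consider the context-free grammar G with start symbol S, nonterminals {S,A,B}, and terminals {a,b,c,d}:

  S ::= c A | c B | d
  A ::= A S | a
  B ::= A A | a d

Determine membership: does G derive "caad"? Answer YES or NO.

CNF form of G:
  S -> T2 A | T2 B | d
  A -> A S | a
  B -> A A | T0 T1
  T0 -> a
  T1 -> d
  T2 -> c

Fill CYK table bottom-up:
  cell(0,0) c: {T2}  orig:{}
  cell(1,1) a: {A,T0}  orig:{A}
  cell(2,2) a: {A,T0}  orig:{A}
  cell(3,3) d: {S,T1}  orig:{S}
  cell(0,1) ca: {S}
  cell(1,2) aa: {B}
  cell(2,3) ad: {A,B}
  cell(0,2) caa: {S}
  cell(1,3) aad: {B}
  cell(0,3) caad: {S}

S ∈ T[0,3] ⇒ YES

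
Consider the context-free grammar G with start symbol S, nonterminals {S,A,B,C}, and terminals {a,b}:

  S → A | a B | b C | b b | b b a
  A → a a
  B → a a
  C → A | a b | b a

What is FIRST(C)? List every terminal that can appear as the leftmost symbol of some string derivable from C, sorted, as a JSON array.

Compute FIRST by fixpoint:
iter 1:
  A via A→a a: +{a}
  B via B→a a: +{a}
  C via C→A: +{a}
  C via C→b a: +{b}
  S via S→A: +{a}
  S via S→b C: +{b}
  FIRST[S]={a,b}  FIRST[A]={a}  FIRST[B]={a}  FIRST[C]={a,b}
iter 2: — fixpoint
  FIRST[S]={a,b}  FIRST[A]={a}  FIRST[B]={a}  FIRST[C]={a,b}

FIRST(C) = ["a", "b"]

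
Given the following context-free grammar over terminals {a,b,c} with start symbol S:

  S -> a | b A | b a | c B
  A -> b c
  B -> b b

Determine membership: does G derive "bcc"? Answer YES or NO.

CNF form of G:
  S -> T0 A | T0 T2 | T1 B | a
  A -> T0 T1
  B -> T0 T0
  T0 -> b
  T1 -> c
  T2 -> a

Fill CYK table bottom-up:
  [0..0]={T0}  "b"  orig:{}
  [1..1]={T1}  "c"  orig:{}
  [2..2]={T1}  "c"  orig:{}
  [0..1]={A}  "bc"
  [1..2]=∅  "cc"
  [0..2]=∅  "bcc"

S ∉ T[0,2] ⇒ NO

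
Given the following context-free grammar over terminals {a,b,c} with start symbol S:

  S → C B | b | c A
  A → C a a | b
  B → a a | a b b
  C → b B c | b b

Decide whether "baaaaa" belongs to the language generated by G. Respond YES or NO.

Convert to CNF:
  S -> C B | T2 A | b
  A -> C X3 | b
  B -> T0 T0 | T0 X4
  C -> T1 T1 | T1 X5
  T0 -> a
  T1 -> b
  T2 -> c
  X3 -> T0 T0
  X4 -> T1 T1
  X5 -> B T2

CYK table (by increasing span):
  cell(0,0) b: {A,S,T1}  orig:{A,S}
  cell(1,1) a: {T0}  orig:{}
  cell(2,2) a: {T0}  orig:{}
  cell(3,3) a: {T0}  orig:{}
  cell(4,4) a: {T0}  orig:{}
  cell(5,5) a: {T0}  orig:{}
  cell(0,1) ba: ∅
  cell(1,2) aa: {B,X3}  orig:{B}
  cell(2,3) aa: {B,X3}  orig:{B}
  cell(3,4) aa: {B,X3}  orig:{B}
  cell(4,5) aa: {B,X3}  orig:{B}
  cell(0,2) baa: ∅
  cell(1,3) aaa: ∅
  cell(2,4) aaa: ∅
  cell(3,5) aaa: ∅
  cell(0,3) baaa: ∅
  cell(1,4) aaaa: ∅
  cell(2,5) aaaa: ∅
  cell(0,4) baaaa: ∅
  cell(1,5) aaaaa: ∅
  cell(0,5) baaaaa: ∅

S ∉ T[0,5] ⇒ NO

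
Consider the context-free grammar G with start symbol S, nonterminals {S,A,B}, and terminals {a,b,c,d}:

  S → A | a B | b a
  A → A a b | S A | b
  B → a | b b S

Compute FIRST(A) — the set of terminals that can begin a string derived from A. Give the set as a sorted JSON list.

FIRST sets, iterate to fixpoint:
pass 1:
  A via A→b: +{b}
  B via B→a: +{a}
  B via B→b b S: +{b}
  S via S→A: +{b}
  S via S→a B: +{a}
  FIRST[S]={a,b}  FIRST[A]={b}  FIRST[B]={a,b}
pass 2:
  A via A→S A: +{a}
  FIRST[S]={a,b}  FIRST[A]={a,b}  FIRST[B]={a,b}
pass 3: (no change)
  FIRST[S]={a,b}  FIRST[A]={a,b}  FIRST[B]={a,b}

FIRST(A) = ["a", "b"]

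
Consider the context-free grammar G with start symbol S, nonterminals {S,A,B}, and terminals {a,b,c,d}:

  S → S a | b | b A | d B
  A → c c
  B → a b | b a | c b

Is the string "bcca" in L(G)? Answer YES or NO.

Convert to CNF:
  S -> S T1 | T2 A | T3 B | b
  A -> T0 T0
  B -> T0 T2 | T1 T2 | T2 T1
  T0 -> c
  T1 -> a
  T2 -> b
  T3 -> d

CYK fill:
  [0..0]={S,T2}  "b"  orig:{S}
  [1..1]={T0}  "c"  orig:{}
  [2..2]={T0}  "c"  orig:{}
  [3..3]={T1}  "a"  orig:{}
  [0..1]=∅  "bc"
  [1..2]={A}  "cc"
  [2..3]=∅  "ca"
  [0..2]={S}  "bcc"
  [1..3]=∅  "cca"
  [0..3]={S}  "bcca"

S ∈ T[0,3] ⇒ YES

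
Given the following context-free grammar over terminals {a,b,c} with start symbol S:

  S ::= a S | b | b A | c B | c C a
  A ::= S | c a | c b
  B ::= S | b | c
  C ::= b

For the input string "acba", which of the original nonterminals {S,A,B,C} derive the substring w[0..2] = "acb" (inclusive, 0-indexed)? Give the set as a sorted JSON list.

Convert to CNF:
  S -> T0 S | T1 A | T2 B | T2 X5 | b
  A -> T0 S | T1 A | T2 B | T2 T0 | T2 T1 | T2 X3 | b
  B -> T0 S | T1 A | T2 B | T2 X4 | b | c
  C -> b
  T0 -> a
  T1 -> b
  T2 -> c
  X3 -> C T0
  X4 -> C T0
  X5 -> C T0

Fill CYK table bottom-up, restricted to cells inside w[0..2]:
  cell(0,0) a: {T0}  orig:{}
  cell(1,1) c: {B,T2}  orig:{B}
  cell(2,2) b: {A,B,C,S,T1}  orig:{A,B,C,S}
  cell(0,1) ac: ∅
  cell(1,2) cb: {A,B,S}
  cell(0,2) acb: {A,B,S}

Original NTs in T[0,2] deriving "acb": ["A", "B", "S"]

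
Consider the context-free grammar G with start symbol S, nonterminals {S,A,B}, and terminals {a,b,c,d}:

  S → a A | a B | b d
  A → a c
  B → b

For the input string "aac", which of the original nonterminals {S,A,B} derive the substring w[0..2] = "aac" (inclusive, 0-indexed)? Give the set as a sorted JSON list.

Convert to CNF:
  S -> T0 A | T0 B | T2 T3
  A -> T0 T1
  B -> b
  T0 -> a
  T1 -> c
  T2 -> b
  T3 -> d

CYK fill — only the sub-triangle for w[0..2]:
  T[0,0] 'a' = {T0}  orig:{}
  T[1,1] 'a' = {T0}  orig:{}
  T[2,2] 'c' = {T1}  orig:{}
  T[0,1] 'aa' = ∅
  T[1,2] 'ac' = {A}
  T[0,2] 'aac' = {S}

Original NTs in T[0,2] deriving "aac": ["S"]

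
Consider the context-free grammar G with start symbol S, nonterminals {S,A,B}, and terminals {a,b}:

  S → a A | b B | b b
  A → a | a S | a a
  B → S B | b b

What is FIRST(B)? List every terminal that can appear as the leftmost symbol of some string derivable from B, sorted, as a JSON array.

FIRST iteration:
round 1:
  A via A→a: +{a}
  B via B→b b: +{b}
  S via S→a A: +{a}
  S via S→b B: +{b}
  FIRST(S)={a,b}  FIRST(A)={a}  FIRST(B)={b}
round 2:
  B via B→S B: +{a}
  FIRST(S)={a,b}  FIRST(A)={a}  FIRST(B)={a,b}
round 3: (no change)
  FIRST(S)={a,b}  FIRST(A)={a}  FIRST(B)={a,b}

FIRST(B) = ["a", "b"]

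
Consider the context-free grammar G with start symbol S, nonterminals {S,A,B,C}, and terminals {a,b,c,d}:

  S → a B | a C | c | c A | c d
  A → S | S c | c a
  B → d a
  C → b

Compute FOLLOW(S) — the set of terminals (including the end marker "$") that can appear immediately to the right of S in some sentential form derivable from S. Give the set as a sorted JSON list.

FIRST sets, iterate to fixpoint:
pass 1:
  A via A→c a: +{c}
  B via B→d a: +{d}
  C via C→b: +{b}
  S via S→a B: +{a}
  S via S→c: +{c}
  FIRST(S)={a,c}  FIRST(A)={c}  FIRST(B)={d}  FIRST(C)={b}
pass 2:
  A via A→S: +{a}
  FIRST(S)={a,c}  FIRST(A)={a,c}  FIRST(B)={d}  FIRST(C)={b}
pass 3: — fixpoint
  FIRST(S)={a,c}  FIRST(A)={a,c}  FIRST(B)={d}  FIRST(C)={b}

FOLLOW sets:
FOLLOW(S) := {$}
[1]
  A→S c: FOLLOW(S) ⊇ FIRST(c) = {c}; new: +{c}
  S→a B: FOLLOW(B) ⊇ FOLLOW(S) ⊇ {$,c}; new: +{$,c}
  S→a C: FOLLOW(C) ⊇ FOLLOW(S) ⊇ {$,c}; new: +{$,c}
  S→c A: FOLLOW(A) ⊇ FOLLOW(S) ⊇ {$,c}; new: +{$,c}
  FOLLOW(S)={$,c}  FOLLOW(A)={$,c}  FOLLOW(B)={$,c}  FOLLOW(C)={$,c}
[2] done
  FOLLOW(S)={$,c}  FOLLOW(A)={$,c}  FOLLOW(B)={$,c}  FOLLOW(C)={$,c}

FOLLOW(S) = ["$", "c"]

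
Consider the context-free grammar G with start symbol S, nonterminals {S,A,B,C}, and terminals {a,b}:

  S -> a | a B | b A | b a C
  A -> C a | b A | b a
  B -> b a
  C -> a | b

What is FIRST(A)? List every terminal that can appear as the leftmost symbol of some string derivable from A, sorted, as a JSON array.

FIRST iteration:
iter 1:
  A via A→b A: +{b}
  B via B→b a: +{b}
  C via C→a: +{a}
  C via C→b: +{b}
  S via S→a: +{a}
  S via S→b A: +{b}
  S: {a,b}  A: {b}  B: {b}  C: {a,b}
iter 2:
  A via A→C a: +{a}
  S: {a,b}  A: {a,b}  B: {b}  C: {a,b}
iter 3: (no change)
  S: {a,b}  A: {a,b}  B: {b}  C: {a,b}

FIRST(A) = ["a", "b"]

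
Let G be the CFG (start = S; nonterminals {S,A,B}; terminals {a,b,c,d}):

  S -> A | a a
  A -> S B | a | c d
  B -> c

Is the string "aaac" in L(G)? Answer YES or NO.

Convert to CNF:
  S -> S B | T0 T1 | T2 T2 | a
  A -> S B | T0 T1 | a
  B -> c
  T0 -> c
  T1 -> d
  T2 -> a

CYK table (by increasing span):
  cell(0,0) a: {A,S,T2}  orig:{A,S}
  cell(1,1) a: {A,S,T2}  orig:{A,S}
  cell(2,2) a: {A,S,T2}  orig:{A,S}
  cell(3,3) c: {B,T0}  orig:{B}
  cell(0,1) aa: {S}
  cell(1,2) aa: {S}
  cell(2,3) ac: {A,S}
  cell(0,2) aaa: ∅
  cell(1,3) aac: {A,S}
  cell(0,3) aaac: ∅

S ∉ T[0,3] ⇒ NO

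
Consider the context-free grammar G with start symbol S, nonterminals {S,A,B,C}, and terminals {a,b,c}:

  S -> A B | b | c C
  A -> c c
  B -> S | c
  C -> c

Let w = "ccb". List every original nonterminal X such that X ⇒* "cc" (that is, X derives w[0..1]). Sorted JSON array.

Convert to CNF:
  S -> A B | T0 C | b
  A -> T0 T0
  B -> A B | T0 C | b | c
  C -> c
  T0 -> c

Fill CYK table bottom-up, restricted to cells inside w[0..1]:
  T[0,0] 'c' = {B,C,T0}  orig:{B,C}
  T[1,1] 'c' = {B,C,T0}  orig:{B,C}
  T[0,1] 'cc' = {A,B,S}

Original NTs in T[0,1] deriving "cc": ["A", "B", "S"]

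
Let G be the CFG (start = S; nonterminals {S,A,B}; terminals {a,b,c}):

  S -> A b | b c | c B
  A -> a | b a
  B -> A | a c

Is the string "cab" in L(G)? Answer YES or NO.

Convert to CNF:
  S -> A T0 | T0 T2 | T2 B
  A -> T0 T1 | a
  B -> T0 T1 | T1 T2 | a
  T0 -> b
  T1 -> a
  T2 -> c

CYK table (by increasing span):
  [0..0]={T2}  "c"  orig:{}
  [1..1]={A,B,T1}  "a"  orig:{A,B}
  [2..2]={T0}  "b"  orig:{}
  [0..1]={S}  "ca"
  [1..2]={S}  "ab"
  [0..2]=∅  "cab"

S ∉ T[0,2] ⇒ NO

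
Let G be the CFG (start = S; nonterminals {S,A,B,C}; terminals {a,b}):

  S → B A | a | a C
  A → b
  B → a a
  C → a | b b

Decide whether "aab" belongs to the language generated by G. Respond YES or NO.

Convert to CNF:
  S -> B A | T0 C | a
  A -> b
  B -> T0 T0
  C -> T1 T1 | a
  T0 -> a
  T1 -> b

Fill CYK table bottom-up:
  T[0,0] 'a' = {C,S,T0}  orig:{C,S}
  T[1,1] 'a' = {C,S,T0}  orig:{C,S}
  T[2,2] 'b' = {A,T1}  orig:{A}
  T[0,1] 'aa' = {B,S}
  T[1,2] 'ab' = ∅
  T[0,2] 'aab' = {S}

S ∈ T[0,2] ⇒ YES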